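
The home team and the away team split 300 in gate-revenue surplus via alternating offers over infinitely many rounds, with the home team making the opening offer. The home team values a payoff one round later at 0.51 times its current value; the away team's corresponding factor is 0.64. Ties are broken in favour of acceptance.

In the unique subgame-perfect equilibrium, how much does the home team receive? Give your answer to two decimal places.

160.33

Let x be the home team's share when the home team proposes and y be the away team's share when the away team proposes.
The away team accepts iff offered ≥ 0.64·y, so x = 300 − 0.64y. Symmetrically y = 300 − 0.51x.
Substituting: x = 300 − 0.64(300 − 0.51x), giving x(1 − 0.51·0.64) = 300(1 − 0.64).
So x = 300 × 0.36 / 0.6736 ≈ 160.3325, and the away team receives 300 − x ≈ 139.6675.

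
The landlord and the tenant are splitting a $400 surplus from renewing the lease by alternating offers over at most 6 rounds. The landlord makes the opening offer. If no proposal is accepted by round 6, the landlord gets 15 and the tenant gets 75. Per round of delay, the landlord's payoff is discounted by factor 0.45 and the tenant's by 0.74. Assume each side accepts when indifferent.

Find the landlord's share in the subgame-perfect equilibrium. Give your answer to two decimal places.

Solve by backward induction from round 6.
Round 6 (the tenant proposes): the landlord gets 15 if talks fail, so the tenant offers 15 and keeps 385.
Round 5 (the landlord proposes): the tenant can get 385 next round, worth 0.74 × 385 = 284.9 now. The landlord offers 284.9 and keeps 400 − 284.9 = 115.1.
Round 4 (the tenant proposes): the landlord can get 115.1 next round, worth 0.45 × 115.1 = 51.795 now; the tenant offers that and keeps 348.205.
Round 3 (the landlord proposes): the tenant can get 348.205 next round, worth 0.74 × 348.205 = 257.6717 now, so the landlord offers 257.6717, keeping 142.3283.
Round 2 (the tenant proposes): the landlord can get 142.3283 next round, worth 0.45 × 142.3283 = 64.047735 now; the tenant offers that and keeps 335.952265.
Round 1 (the landlord proposes): the tenant can get 335.952265 next round, worth 0.74 × 335.952265 = 248.6046761 now; the landlord offers that and keeps 151.3953239.

151.40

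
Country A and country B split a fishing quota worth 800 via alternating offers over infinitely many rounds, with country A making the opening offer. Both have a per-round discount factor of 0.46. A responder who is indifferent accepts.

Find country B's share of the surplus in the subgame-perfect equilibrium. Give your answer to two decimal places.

252.05

When country A proposes, country B accepts any offer worth at least 0.46 times what country B would get by proposing next round; and vice versa.
This gives x = 800 − 0.46y and y = 800 − 0.46x, where x and y are each side's share when it proposes.
Hence (1 − 0.46·0.46)x = 800(1 − 0.46), i.e. 0.7884·x = 432.
x ≈ 547.9452; country B's share is 800 − x ≈ 252.0548.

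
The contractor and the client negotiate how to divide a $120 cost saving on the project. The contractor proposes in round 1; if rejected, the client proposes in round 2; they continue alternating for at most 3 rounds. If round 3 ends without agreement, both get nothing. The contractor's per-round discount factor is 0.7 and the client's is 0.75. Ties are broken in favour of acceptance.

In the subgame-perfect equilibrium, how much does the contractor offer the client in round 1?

Round 3 (the contractor proposes): rejection yields 0 for the client; the contractor offers 0 and keeps 120.
Round 2 (the client proposes): the contractor can get 120 next round, worth 0.7 × 120 = 84 now, so the client offers 84, keeping 36.
Round 1 (the contractor proposes): the client can get 36 next round, worth 0.75 × 36 = 27 now; the contractor offers that and keeps 93.

27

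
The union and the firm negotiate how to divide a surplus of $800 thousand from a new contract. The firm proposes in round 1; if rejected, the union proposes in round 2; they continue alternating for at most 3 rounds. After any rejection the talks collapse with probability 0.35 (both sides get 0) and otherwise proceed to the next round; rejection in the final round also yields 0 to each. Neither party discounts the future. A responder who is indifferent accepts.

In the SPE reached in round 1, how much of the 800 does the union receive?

182

Round 3 (the firm proposes): rejection yields 0 for the union; the firm offers 0 and keeps 800.
Round 2 (the union proposes): rejecting gives the firm an expected 0.65 × 800 = 520. The union offers 520 and keeps 800 − 520 = 280.
Round 1 (the firm proposes): rejecting gives the union an expected 0.65 × 280 = 182; the firm offers that and keeps 618.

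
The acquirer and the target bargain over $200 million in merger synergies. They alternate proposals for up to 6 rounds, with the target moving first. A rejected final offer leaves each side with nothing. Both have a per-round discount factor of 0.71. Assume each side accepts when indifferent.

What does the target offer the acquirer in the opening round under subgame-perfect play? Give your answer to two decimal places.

98.02

Work backward from the last round.
Round 6 (the acquirer proposes): the target will accept anything ≥ 0, so the acquirer offers 0 and keeps 200.
Round 5 (the target proposes): the acquirer can get 200 next round, worth 0.71 × 200 = 142 now. The target offers 142 and keeps 200 − 142 = 58.
Round 4 (the acquirer proposes): the target can get 58 next round, worth 0.71 × 58 = 41.18 now. The acquirer offers 41.18 and keeps 200 − 41.18 = 158.82.
Round 3 (the target proposes): the acquirer can get 158.82 next round, worth 0.71 × 158.82 = 112.7622 now, so the target offers 112.7622, keeping 87.2378.
Round 2 (the acquirer proposes): the target can get 87.2378 next round, worth 0.71 × 87.2378 = 61.938838 now; the acquirer offers that and keeps 138.061162.
Round 1 (the target proposes): the acquirer can get 138.061162 next round, worth 0.71 × 138.061162 = 98.02342502 now. The target offers 98.02342502 and keeps 200 − 98.02342502 = 101.97657498.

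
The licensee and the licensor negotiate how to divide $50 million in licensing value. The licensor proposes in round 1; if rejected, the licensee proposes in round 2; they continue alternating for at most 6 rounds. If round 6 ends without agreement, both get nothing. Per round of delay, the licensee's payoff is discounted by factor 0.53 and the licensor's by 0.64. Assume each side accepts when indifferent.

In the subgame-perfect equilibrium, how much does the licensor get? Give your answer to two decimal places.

34.18

Round 6 (the licensee proposes): the licensor will accept anything ≥ 0, so the licensee offers 0 and keeps 50.
Round 5 (the licensor proposes): the licensee can get 50 next round, worth 0.53 × 50 = 26.5 now, so the licensor offers 26.5, keeping 23.5.
Round 4 (the licensee proposes): the licensor can get 23.5 next round, worth 0.64 × 23.5 = 15.04 now. The licensee offers 15.04 and keeps 50 − 15.04 = 34.96.
Round 3 (the licensor proposes): the licensee can get 34.96 next round, worth 0.53 × 34.96 = 18.5288 now. The licensor offers 18.5288 and keeps 50 − 18.5288 = 31.4712.
Round 2 (the licensee proposes): the licensor can get 31.4712 next round, worth 0.64 × 31.4712 = 20.141568 now. The licensee offers 20.141568 and keeps 50 − 20.141568 = 29.858432.
Round 1 (the licensor proposes): the licensee can get 29.858432 next round, worth 0.53 × 29.858432 = 15.82496896 now; the licensor offers that and keeps 34.17503104.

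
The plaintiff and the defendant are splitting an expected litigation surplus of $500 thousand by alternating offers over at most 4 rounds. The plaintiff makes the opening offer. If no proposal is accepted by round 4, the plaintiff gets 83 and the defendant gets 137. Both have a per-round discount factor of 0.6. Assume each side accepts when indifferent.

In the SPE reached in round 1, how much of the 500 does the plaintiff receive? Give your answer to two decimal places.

289.93

Round 4 (the defendant proposes): the plaintiff gets 83 if talks fail, so the defendant offers 83 and keeps 417.
Round 3 (the plaintiff proposes): the defendant can get 417 next round, worth 0.6 × 417 = 250.2 now. The plaintiff offers 250.2 and keeps 500 − 250.2 = 249.8.
Round 2 (the defendant proposes): the plaintiff can get 249.8 next round, worth 0.6 × 249.8 = 149.88 now. The defendant offers 149.88 and keeps 500 − 149.88 = 350.12.
Round 1 (the plaintiff proposes): the defendant can get 350.12 next round, worth 0.6 × 350.12 = 210.072 now; the plaintiff offers that and keeps 289.928.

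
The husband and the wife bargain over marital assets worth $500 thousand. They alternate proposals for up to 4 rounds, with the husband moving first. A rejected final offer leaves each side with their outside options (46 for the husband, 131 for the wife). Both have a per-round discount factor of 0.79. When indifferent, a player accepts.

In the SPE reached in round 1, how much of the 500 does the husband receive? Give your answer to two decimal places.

Round 4 (the wife proposes): the husband gets 46 if talks fail, so the wife offers 46 and keeps 454.
Round 3 (the husband proposes): the wife can get 454 next round, worth 0.79 × 454 = 358.66 now, so the husband offers 358.66, keeping 141.34.
Round 2 (the wife proposes): the husband can get 141.34 next round, worth 0.79 × 141.34 = 111.6586 now. The wife offers 111.6586 and keeps 500 − 111.6586 = 388.3414.
Round 1 (the husband proposes): the wife can get 388.3414 next round, worth 0.79 × 388.3414 = 306.789706 now; the husband offers that and keeps 193.210294.

193.21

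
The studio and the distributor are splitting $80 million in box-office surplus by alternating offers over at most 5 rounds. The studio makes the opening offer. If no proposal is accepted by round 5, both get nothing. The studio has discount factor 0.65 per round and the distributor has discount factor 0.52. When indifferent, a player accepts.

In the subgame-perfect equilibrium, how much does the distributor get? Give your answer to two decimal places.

19.48

Round 5 (the studio proposes): rejection yields 0 for the distributor; the studio offers 0 and keeps 80.
Round 4 (the distributor proposes): the studio can get 80 next round, worth 0.65 × 80 = 52 now, so the distributor offers 52, keeping 28.
Round 3 (the studio proposes): the distributor can get 28 next round, worth 0.52 × 28 = 14.56 now, so the studio offers 14.56, keeping 65.44.
Round 2 (the distributor proposes): the studio can get 65.44 next round, worth 0.65 × 65.44 = 42.536 now. The distributor offers 42.536 and keeps 80 − 42.536 = 37.464.
Round 1 (the studio proposes): the distributor can get 37.464 next round, worth 0.52 × 37.464 = 19.48128 now, so the studio offers 19.48128, keeping 60.51872.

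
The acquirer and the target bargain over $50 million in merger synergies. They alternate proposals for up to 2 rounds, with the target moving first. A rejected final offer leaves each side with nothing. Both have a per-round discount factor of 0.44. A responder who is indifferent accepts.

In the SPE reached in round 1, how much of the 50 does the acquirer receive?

Work backward from the last round.
Round 2 (the acquirer proposes): the target will accept anything ≥ 0, so the acquirer offers 0 and keeps 50.
Round 1 (the target proposes): the acquirer can get 50 next round, worth 0.44 × 50 = 22 now, so the target offers 22, keeping 28.

22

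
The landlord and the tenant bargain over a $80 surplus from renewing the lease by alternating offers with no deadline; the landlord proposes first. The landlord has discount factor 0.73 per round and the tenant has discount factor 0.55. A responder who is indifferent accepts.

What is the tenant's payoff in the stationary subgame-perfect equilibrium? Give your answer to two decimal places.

In a stationary SPE each proposer offers the other exactly their discounted continuation value.
If the landlord keeps x when proposing and the tenant keeps y when proposing, then x = 80 − 0.55y and y = 80 − 0.73x.
Solving: x = 80(1 − 0.55) / (1 − 0.73·0.55) = 36 / 0.5985 ≈ 60.1504.
The tenant gets 80 − 60.1504 ≈ 19.8496.

19.85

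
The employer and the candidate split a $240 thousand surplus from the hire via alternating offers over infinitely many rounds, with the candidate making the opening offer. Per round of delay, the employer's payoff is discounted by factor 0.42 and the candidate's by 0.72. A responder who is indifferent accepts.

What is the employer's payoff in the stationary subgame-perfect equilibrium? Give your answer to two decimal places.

40.46

Let x be the candidate's share when the candidate proposes and y be the employer's share when the employer proposes.
The employer accepts iff offered ≥ 0.42·y, so x = 240 − 0.42y. Symmetrically y = 240 − 0.72x.
Substituting: x = 240 − 0.42(240 − 0.72x), giving x(1 − 0.72·0.42) = 240(1 − 0.42).
So x = 240 × 0.58 / 0.6976 ≈ 199.5413, and the employer receives 240 − x ≈ 40.4587.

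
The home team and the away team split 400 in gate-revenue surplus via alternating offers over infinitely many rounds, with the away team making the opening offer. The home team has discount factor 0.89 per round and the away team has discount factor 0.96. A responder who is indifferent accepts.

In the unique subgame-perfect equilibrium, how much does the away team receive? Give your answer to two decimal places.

In a stationary SPE each proposer offers the other exactly their discounted continuation value.
If the away team keeps x when proposing and the home team keeps y when proposing, then x = 400 − 0.89y and y = 400 − 0.96x.
Solving: x = 400(1 − 0.89) / (1 − 0.96·0.89) = 44 / 0.1456 ≈ 302.1978.
The home team gets 400 − 302.1978 ≈ 97.8022.

302.20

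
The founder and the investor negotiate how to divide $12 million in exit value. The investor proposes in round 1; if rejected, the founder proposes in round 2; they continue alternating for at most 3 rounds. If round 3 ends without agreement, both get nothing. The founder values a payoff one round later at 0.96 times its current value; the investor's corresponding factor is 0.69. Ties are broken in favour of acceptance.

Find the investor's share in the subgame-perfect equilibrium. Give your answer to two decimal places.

Round 3 (the investor proposes): rejection yields 0 for the founder; the investor offers 0 and keeps 12.
Round 2 (the founder proposes): the investor can get 12 next round, worth 0.69 × 12 = 8.28 now; the founder offers that and keeps 3.72.
Round 1 (the investor proposes): the founder can get 3.72 next round, worth 0.96 × 3.72 = 3.5712 now; the investor offers that and keeps 8.4288.

8.43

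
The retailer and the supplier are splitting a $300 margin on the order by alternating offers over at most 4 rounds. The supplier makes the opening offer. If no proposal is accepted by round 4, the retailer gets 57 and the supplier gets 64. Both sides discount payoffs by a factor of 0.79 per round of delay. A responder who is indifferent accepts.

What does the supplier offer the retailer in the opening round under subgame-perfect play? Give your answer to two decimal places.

166.13

Solve by backward induction from round 4.
Round 4 (the retailer proposes): the supplier gets 64 if talks fail, so the retailer offers 64 and keeps 236.
Round 3 (the supplier proposes): the retailer can get 236 next round, worth 0.79 × 236 = 186.44 now; the supplier offers that and keeps 113.56.
Round 2 (the retailer proposes): the supplier can get 113.56 next round, worth 0.79 × 113.56 = 89.7124 now. The retailer offers 89.7124 and keeps 300 − 89.7124 = 210.2876.
Round 1 (the supplier proposes): the retailer can get 210.2876 next round, worth 0.79 × 210.2876 = 166.127204 now, so the supplier offers 166.127204, keeping 133.872796.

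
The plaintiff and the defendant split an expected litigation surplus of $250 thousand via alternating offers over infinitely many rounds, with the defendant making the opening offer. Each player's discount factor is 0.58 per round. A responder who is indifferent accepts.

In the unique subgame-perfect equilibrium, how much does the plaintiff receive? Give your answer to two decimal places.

In a stationary SPE each proposer offers the other exactly their discounted continuation value.
If the defendant keeps x when proposing and the plaintiff keeps y when proposing, then x = 250 − 0.58y and y = 250 − 0.58x.
Solving: x = 250(1 − 0.58) / (1 − 0.58·0.58) = 105 / 0.6636 ≈ 158.2278.
The plaintiff gets 250 − 158.2278 ≈ 91.7722.

91.77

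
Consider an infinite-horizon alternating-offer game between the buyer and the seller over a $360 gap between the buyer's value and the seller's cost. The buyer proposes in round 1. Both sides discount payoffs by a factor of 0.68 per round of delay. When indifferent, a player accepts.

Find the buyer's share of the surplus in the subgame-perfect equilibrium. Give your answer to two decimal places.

In a stationary SPE each proposer offers the other exactly their discounted continuation value.
If the buyer keeps x when proposing and the seller keeps y when proposing, then x = 360 − 0.68y and y = 360 − 0.68x.
Solving: x = 360(1 − 0.68) / (1 − 0.68·0.68) = 115.2 / 0.5376 ≈ 214.2857.
The seller gets 360 − 214.2857 ≈ 145.7143.

214.29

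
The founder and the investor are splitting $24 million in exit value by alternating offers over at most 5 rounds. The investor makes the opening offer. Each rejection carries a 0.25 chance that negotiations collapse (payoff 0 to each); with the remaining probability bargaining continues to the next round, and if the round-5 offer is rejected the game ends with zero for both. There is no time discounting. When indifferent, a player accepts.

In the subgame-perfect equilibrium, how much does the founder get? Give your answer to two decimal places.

7.03

Round 5 (the investor proposes): the founder will accept anything ≥ 0, so the investor offers 0 and keeps 24.
Round 4 (the founder proposes): rejecting gives the investor an expected 0.75 × 24 = 18, so the founder offers 18, keeping 6.
Round 3 (the investor proposes): rejecting gives the founder an expected 0.75 × 6 = 4.5; the investor offers that and keeps 19.5.
Round 2 (the founder proposes): rejecting gives the investor an expected 0.75 × 19.5 = 14.625, so the founder offers 14.625, keeping 9.375.
Round 1 (the investor proposes): rejecting gives the founder an expected 0.75 × 9.375 = 7.03125, so the investor offers 7.03125, keeping 16.96875.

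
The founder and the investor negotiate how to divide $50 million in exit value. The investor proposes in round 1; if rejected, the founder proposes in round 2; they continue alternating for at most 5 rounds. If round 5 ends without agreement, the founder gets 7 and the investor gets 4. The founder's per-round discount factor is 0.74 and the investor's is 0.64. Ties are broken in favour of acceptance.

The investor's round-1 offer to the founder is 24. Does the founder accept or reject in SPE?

Round 5 (the investor proposes): the founder gets 7 if talks fail, so the investor offers 7 and keeps 43.
Round 4 (the founder proposes): the investor can get 43 next round, worth 0.64 × 43 = 27.52 now, so the founder offers 27.52, keeping 22.48.
Round 3 (the investor proposes): the founder can get 22.48 next round, worth 0.74 × 22.48 = 16.6352 now, so the investor offers 16.6352, keeping 33.3648.
Round 2 (the founder proposes): the investor can get 33.3648 next round, worth 0.64 × 33.3648 = 21.353472 now, so the founder offers 21.353472, keeping 28.646528.
So by rejecting in round 1, the founder gets 28.646528 next round, worth 0.74 × 28.646528 = 21.19843072 now.
Offer 24 ≥ 21.19843072, so the founder accepts.

Accept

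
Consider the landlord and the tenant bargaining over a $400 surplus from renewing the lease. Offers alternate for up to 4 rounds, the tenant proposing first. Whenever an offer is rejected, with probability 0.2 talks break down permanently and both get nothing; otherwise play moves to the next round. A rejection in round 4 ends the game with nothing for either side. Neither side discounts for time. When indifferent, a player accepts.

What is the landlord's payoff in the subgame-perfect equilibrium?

268.8

By backward induction:
Round 4 (the landlord proposes): the tenant will accept anything ≥ 0, so the landlord offers 0 and keeps 400.
Round 3 (the tenant proposes): rejecting gives the landlord an expected 0.8 × 400 = 320; the tenant offers that and keeps 80.
Round 2 (the landlord proposes): rejecting gives the tenant an expected 0.8 × 80 = 64; the landlord offers that and keeps 336.
Round 1 (the tenant proposes): rejecting gives the landlord an expected 0.8 × 336 = 268.8. The tenant offers 268.8 and keeps 400 − 268.8 = 131.2.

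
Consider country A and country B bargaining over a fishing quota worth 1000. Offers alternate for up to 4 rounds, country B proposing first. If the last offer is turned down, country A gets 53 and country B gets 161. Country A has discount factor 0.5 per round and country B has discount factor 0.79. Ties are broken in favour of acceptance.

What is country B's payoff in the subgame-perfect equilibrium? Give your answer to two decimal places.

729.30

Solve by backward induction from round 4.
Round 4 (country A proposes): country B gets 161 if talks fail, so country A offers 161 and keeps 839.
Round 3 (country B proposes): country A can get 839 next round, worth 0.5 × 839 = 419.5 now; country B offers that and keeps 580.5.
Round 2 (country A proposes): country B can get 580.5 next round, worth 0.79 × 580.5 = 458.595 now; country A offers that and keeps 541.405.
Round 1 (country B proposes): country A can get 541.405 next round, worth 0.5 × 541.405 = 270.7025 now; country B offers that and keeps 729.2975.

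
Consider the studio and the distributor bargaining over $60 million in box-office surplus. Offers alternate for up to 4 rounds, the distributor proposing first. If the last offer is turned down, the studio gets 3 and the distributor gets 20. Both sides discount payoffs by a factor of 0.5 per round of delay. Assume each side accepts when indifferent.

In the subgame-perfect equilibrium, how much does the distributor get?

Round 4 (the studio proposes): the distributor gets 20 if talks fail, so the studio offers 20 and keeps 40.
Round 3 (the distributor proposes): the studio can get 40 next round, worth 0.5 × 40 = 20 now, so the distributor offers 20, keeping 40.
Round 2 (the studio proposes): the distributor can get 40 next round, worth 0.5 × 40 = 20 now, so the studio offers 20, keeping 40.
Round 1 (the distributor proposes): the studio can get 40 next round, worth 0.5 × 40 = 20 now. The distributor offers 20 and keeps 60 − 20 = 40.

40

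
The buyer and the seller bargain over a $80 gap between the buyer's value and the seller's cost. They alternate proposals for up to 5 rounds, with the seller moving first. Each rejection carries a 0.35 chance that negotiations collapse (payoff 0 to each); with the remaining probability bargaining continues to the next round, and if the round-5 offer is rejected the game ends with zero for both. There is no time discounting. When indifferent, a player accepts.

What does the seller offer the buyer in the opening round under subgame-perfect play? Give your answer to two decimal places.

25.89

By backward induction:
Round 5 (the seller proposes): the buyer will accept anything ≥ 0, so the seller offers 0 and keeps 80.
Round 4 (the buyer proposes): rejecting gives the seller an expected 0.65 × 80 = 52, so the buyer offers 52, keeping 28.
Round 3 (the seller proposes): rejecting gives the buyer an expected 0.65 × 28 = 18.2; the seller offers that and keeps 61.8.
Round 2 (the buyer proposes): rejecting gives the seller an expected 0.65 × 61.8 = 40.17, so the buyer offers 40.17, keeping 39.83.
Round 1 (the seller proposes): rejecting gives the buyer an expected 0.65 × 39.83 = 25.8895, so the seller offers 25.8895, keeping 54.1105.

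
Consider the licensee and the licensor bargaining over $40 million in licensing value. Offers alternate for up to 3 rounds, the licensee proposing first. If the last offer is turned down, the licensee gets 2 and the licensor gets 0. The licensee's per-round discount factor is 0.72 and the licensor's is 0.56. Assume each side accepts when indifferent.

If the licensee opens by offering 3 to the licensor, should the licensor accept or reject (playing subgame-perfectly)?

Reject

Round 3 (the licensee proposes): rejection yields 0 for the licensor; the licensee offers 0 and keeps 40.
Round 2 (the licensor proposes): the licensee can get 40 next round, worth 0.72 × 40 = 28.8 now. The licensor offers 28.8 and keeps 40 − 28.8 = 11.2.
So by rejecting in round 1, the licensor gets 11.2 next round, worth 0.56 × 11.2 = 6.272 now.
Offer 3 < 6.272, so the licensor rejects.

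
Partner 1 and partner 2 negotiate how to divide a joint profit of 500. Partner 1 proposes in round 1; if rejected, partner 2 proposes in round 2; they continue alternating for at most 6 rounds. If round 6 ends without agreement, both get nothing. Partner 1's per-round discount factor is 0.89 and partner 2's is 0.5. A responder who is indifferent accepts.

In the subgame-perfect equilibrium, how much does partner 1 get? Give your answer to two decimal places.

410.76

By backward induction:
Round 6 (partner 2 proposes): partner 1 will accept anything ≥ 0, so partner 2 offers 0 and keeps 500.
Round 5 (partner 1 proposes): partner 2 can get 500 next round, worth 0.5 × 500 = 250 now, so partner 1 offers 250, keeping 250.
Round 4 (partner 2 proposes): partner 1 can get 250 next round, worth 0.89 × 250 = 222.5 now, so partner 2 offers 222.5, keeping 277.5.
Round 3 (partner 1 proposes): partner 2 can get 277.5 next round, worth 0.5 × 277.5 = 138.75 now; partner 1 offers that and keeps 361.25.
Round 2 (partner 2 proposes): partner 1 can get 361.25 next round, worth 0.89 × 361.25 = 321.5125 now, so partner 2 offers 321.5125, keeping 178.4875.
Round 1 (partner 1 proposes): partner 2 can get 178.4875 next round, worth 0.5 × 178.4875 = 89.24375 now, so partner 1 offers 89.24375, keeping 410.75625.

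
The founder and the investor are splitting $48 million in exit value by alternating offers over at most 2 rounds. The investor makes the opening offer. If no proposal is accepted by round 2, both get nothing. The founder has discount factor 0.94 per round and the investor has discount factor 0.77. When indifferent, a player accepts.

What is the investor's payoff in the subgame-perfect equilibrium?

Round 2 (the founder proposes): the investor will accept anything ≥ 0, so the founder offers 0 and keeps 48.
Round 1 (the investor proposes): the founder can get 48 next round, worth 0.94 × 48 = 45.12 now, so the investor offers 45.12, keeping 2.88.

2.88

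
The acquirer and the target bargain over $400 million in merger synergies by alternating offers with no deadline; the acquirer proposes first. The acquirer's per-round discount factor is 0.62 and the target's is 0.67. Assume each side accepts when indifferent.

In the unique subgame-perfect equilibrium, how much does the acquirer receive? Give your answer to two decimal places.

In a stationary SPE each proposer offers the other exactly their discounted continuation value.
If the acquirer keeps x when proposing and the target keeps y when proposing, then x = 400 − 0.67y and y = 400 − 0.62x.
Solving: x = 400(1 − 0.67) / (1 − 0.62·0.67) = 132 / 0.5846 ≈ 225.7954.
The target gets 400 − 225.7954 ≈ 174.2046.

225.80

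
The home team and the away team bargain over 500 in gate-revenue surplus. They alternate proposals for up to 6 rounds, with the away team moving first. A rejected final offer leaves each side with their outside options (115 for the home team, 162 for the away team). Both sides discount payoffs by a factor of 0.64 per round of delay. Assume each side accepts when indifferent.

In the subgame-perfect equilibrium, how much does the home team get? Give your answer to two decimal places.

Round 6 (the home team proposes): the away team gets 162 if talks fail, so the home team offers 162 and keeps 338.
Round 5 (the away team proposes): the home team can get 338 next round, worth 0.64 × 338 = 216.32 now, so the away team offers 216.32, keeping 283.68.
Round 4 (the home team proposes): the away team can get 283.68 next round, worth 0.64 × 283.68 = 181.5552 now. The home team offers 181.5552 and keeps 500 − 181.5552 = 318.4448.
Round 3 (the away team proposes): the home team can get 318.4448 next round, worth 0.64 × 318.4448 = 203.804672 now, so the away team offers 203.804672, keeping 296.195328.
Round 2 (the home team proposes): the away team can get 296.195328 next round, worth 0.64 × 296.195328 = 189.56500992 now. The home team offers 189.56500992 and keeps 500 − 189.56500992 = 310.43499008.
Round 1 (the away team proposes): the home team can get 310.43499008 next round, worth 0.64 × 310.43499008 = 198.6783936512 now. The away team offers 198.6783936512 and keeps 500 − 198.6783936512 = 301.3216063488.

198.68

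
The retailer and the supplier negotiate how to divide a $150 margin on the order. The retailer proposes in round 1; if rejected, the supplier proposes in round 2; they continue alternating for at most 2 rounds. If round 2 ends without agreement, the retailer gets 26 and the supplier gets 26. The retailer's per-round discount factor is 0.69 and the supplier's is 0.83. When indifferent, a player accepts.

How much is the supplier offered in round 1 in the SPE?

102.92

Round 2 (the supplier proposes): the retailer gets 26 if talks fail, so the supplier offers 26 and keeps 124.
Round 1 (the retailer proposes): the supplier can get 124 next round, worth 0.83 × 124 = 102.92 now, so the retailer offers 102.92, keeping 47.08.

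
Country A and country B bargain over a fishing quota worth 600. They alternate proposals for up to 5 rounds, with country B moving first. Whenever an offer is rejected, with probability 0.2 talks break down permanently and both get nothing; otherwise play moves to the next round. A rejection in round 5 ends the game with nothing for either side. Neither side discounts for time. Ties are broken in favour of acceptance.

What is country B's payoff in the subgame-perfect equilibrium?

442.56

Round 5 (country B proposes): rejection yields 0 for country A; country B offers 0 and keeps 600.
Round 4 (country A proposes): rejecting gives country B an expected 0.8 × 600 = 480, so country A offers 480, keeping 120.
Round 3 (country B proposes): rejecting gives country A an expected 0.8 × 120 = 96; country B offers that and keeps 504.
Round 2 (country A proposes): rejecting gives country B an expected 0.8 × 504 = 403.2. Country A offers 403.2 and keeps 600 − 403.2 = 196.8.
Round 1 (country B proposes): rejecting gives country A an expected 0.8 × 196.8 = 157.44, so country B offers 157.44, keeping 442.56.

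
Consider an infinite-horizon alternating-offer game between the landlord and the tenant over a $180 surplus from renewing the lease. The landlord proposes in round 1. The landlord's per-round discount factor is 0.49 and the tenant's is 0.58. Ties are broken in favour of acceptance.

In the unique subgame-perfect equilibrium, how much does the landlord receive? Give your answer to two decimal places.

In a stationary SPE each proposer offers the other exactly their discounted continuation value.
If the landlord keeps x when proposing and the tenant keeps y when proposing, then x = 180 − 0.58y and y = 180 − 0.49x.
Solving: x = 180(1 − 0.58) / (1 − 0.49·0.58) = 75.6 / 0.7158 ≈ 105.6161.
The tenant gets 180 − 105.6161 ≈ 74.3839.

105.62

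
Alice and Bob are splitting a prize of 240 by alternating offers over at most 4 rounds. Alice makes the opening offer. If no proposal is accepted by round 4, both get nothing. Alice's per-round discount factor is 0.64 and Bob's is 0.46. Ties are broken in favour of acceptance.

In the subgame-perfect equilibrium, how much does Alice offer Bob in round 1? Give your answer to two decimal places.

72.25

By backward induction:
Round 4 (Bob proposes): rejection yields 0 for Alice; Bob offers 0 and keeps 240.
Round 3 (Alice proposes): Bob can get 240 next round, worth 0.46 × 240 = 110.4 now. Alice offers 110.4 and keeps 240 − 110.4 = 129.6.
Round 2 (Bob proposes): Alice can get 129.6 next round, worth 0.64 × 129.6 = 82.944 now. Bob offers 82.944 and keeps 240 − 82.944 = 157.056.
Round 1 (Alice proposes): Bob can get 157.056 next round, worth 0.46 × 157.056 = 72.24576 now, so Alice offers 72.24576, keeping 167.75424.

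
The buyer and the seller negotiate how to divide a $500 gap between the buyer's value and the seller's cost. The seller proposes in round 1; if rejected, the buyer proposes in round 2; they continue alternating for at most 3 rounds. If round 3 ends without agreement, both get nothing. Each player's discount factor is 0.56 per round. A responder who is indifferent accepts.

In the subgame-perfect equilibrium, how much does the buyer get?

123.2

Round 3 (the seller proposes): the buyer will accept anything ≥ 0, so the seller offers 0 and keeps 500.
Round 2 (the buyer proposes): the seller can get 500 next round, worth 0.56 × 500 = 280 now; the buyer offers that and keeps 220.
Round 1 (the seller proposes): the buyer can get 220 next round, worth 0.56 × 220 = 123.2 now; the seller offers that and keeps 376.8.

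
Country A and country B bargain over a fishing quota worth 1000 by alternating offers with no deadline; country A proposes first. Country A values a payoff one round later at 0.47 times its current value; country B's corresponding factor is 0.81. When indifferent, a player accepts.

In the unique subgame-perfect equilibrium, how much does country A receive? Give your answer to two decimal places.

306.80

In a stationary SPE each proposer offers the other exactly their discounted continuation value.
If country A keeps x when proposing and country B keeps y when proposing, then x = 1000 − 0.81y and y = 1000 − 0.47x.
Solving: x = 1000(1 − 0.81) / (1 − 0.47·0.81) = 190 / 0.6193 ≈ 306.7980.
Country B gets 1000 − 306.7980 ≈ 693.2020.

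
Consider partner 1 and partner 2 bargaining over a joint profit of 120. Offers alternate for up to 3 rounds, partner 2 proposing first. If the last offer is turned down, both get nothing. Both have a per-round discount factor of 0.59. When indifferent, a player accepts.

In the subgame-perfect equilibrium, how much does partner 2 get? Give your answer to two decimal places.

90.97

Round 3 (partner 2 proposes): partner 1 will accept anything ≥ 0, so partner 2 offers 0 and keeps 120.
Round 2 (partner 1 proposes): partner 2 can get 120 next round, worth 0.59 × 120 = 70.8 now. Partner 1 offers 70.8 and keeps 120 − 70.8 = 49.2.
Round 1 (partner 2 proposes): partner 1 can get 49.2 next round, worth 0.59 × 49.2 = 29.028 now, so partner 2 offers 29.028, keeping 90.972.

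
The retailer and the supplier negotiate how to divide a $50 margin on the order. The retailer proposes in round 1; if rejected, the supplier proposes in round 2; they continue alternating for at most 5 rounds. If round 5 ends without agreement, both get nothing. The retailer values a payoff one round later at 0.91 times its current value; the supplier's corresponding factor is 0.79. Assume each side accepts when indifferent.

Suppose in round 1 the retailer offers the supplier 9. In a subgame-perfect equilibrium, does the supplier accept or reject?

Accept

Work out the supplier's continuation value if the offer is rejected.
Round 5 (the retailer proposes): the supplier will accept anything ≥ 0, so the retailer offers 0 and keeps 50.
Round 4 (the supplier proposes): the retailer can get 50 next round, worth 0.91 × 50 = 45.5 now; the supplier offers that and keeps 4.5.
Round 3 (the retailer proposes): the supplier can get 4.5 next round, worth 0.79 × 4.5 = 3.555 now; the retailer offers that and keeps 46.445.
Round 2 (the supplier proposes): the retailer can get 46.445 next round, worth 0.91 × 46.445 = 42.26495 now, so the supplier offers 42.26495, keeping 7.73505.
So by rejecting in round 1, the supplier gets 7.73505 next round, worth 0.79 × 7.73505 = 6.1106895 now.
Offer 9 ≥ 6.1106895, so the supplier accepts.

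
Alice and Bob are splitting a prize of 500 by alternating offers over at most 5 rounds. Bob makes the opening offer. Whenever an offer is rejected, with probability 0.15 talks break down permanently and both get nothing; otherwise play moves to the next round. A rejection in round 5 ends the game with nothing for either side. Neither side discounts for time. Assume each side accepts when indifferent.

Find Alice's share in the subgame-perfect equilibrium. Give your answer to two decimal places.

109.81

Round 5 (Bob proposes): rejection yields 0 for Alice; Bob offers 0 and keeps 500.
Round 4 (Alice proposes): rejecting gives Bob an expected 0.85 × 500 = 425; Alice offers that and keeps 75.
Round 3 (Bob proposes): rejecting gives Alice an expected 0.85 × 75 = 63.75, so Bob offers 63.75, keeping 436.25.
Round 2 (Alice proposes): rejecting gives Bob an expected 0.85 × 436.25 = 370.8125, so Alice offers 370.8125, keeping 129.1875.
Round 1 (Bob proposes): rejecting gives Alice an expected 0.85 × 129.1875 = 109.809375, so Bob offers 109.809375, keeping 390.190625.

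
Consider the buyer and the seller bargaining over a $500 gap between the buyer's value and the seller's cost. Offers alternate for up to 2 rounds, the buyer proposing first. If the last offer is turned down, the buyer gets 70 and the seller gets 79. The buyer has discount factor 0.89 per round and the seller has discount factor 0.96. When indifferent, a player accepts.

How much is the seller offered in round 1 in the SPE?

Round 2 (the seller proposes): the buyer gets 70 if talks fail, so the seller offers 70 and keeps 430.
Round 1 (the buyer proposes): the seller can get 430 next round, worth 0.96 × 430 = 412.8 now, so the buyer offers 412.8, keeping 87.2.

412.8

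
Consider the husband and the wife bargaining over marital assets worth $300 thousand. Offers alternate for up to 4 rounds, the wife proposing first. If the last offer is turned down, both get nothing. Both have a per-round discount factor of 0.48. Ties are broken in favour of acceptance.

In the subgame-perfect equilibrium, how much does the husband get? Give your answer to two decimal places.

108.06

Round 4 (the husband proposes): rejection yields 0 for the wife; the husband offers 0 and keeps 300.
Round 3 (the wife proposes): the husband can get 300 next round, worth 0.48 × 300 = 144 now. The wife offers 144 and keeps 300 − 144 = 156.
Round 2 (the husband proposes): the wife can get 156 next round, worth 0.48 × 156 = 74.88 now, so the husband offers 74.88, keeping 225.12.
Round 1 (the wife proposes): the husband can get 225.12 next round, worth 0.48 × 225.12 = 108.0576 now. The wife offers 108.0576 and keeps 300 − 108.0576 = 191.9424.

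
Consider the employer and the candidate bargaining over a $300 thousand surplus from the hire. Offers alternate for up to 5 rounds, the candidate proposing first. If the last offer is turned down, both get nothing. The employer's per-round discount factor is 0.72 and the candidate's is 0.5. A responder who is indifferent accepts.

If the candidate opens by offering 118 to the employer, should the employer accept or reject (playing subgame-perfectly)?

Round 5 (the candidate proposes): the employer will accept anything ≥ 0, so the candidate offers 0 and keeps 300.
Round 4 (the employer proposes): the candidate can get 300 next round, worth 0.5 × 300 = 150 now; the employer offers that and keeps 150.
Round 3 (the candidate proposes): the employer can get 150 next round, worth 0.72 × 150 = 108 now, so the candidate offers 108, keeping 192.
Round 2 (the employer proposes): the candidate can get 192 next round, worth 0.5 × 192 = 96 now. The employer offers 96 and keeps 300 − 96 = 204.
So by rejecting in round 1, the employer gets 204 next round, worth 0.72 × 204 = 146.88 now.
Offer 118 < 146.88, so the employer rejects.

Reject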